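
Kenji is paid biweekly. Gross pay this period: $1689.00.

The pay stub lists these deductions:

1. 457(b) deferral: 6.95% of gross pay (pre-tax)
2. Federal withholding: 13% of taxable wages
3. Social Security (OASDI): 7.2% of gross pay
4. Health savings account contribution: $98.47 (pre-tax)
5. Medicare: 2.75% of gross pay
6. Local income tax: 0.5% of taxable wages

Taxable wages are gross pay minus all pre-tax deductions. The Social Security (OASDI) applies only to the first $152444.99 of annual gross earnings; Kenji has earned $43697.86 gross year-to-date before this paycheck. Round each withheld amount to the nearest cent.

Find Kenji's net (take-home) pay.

Health savings account contribution: $98.47
457(b) deferral: $1689.00 × 0.0695 = $117.39
Pre-tax total = $98.47 + $117.39 = $215.86
Taxable wages = $1689.00 − $215.86 = $1473.14
Local income tax: $1473.14 × 0.005 = $7.37
Federal withholding: $1473.14 × 0.13 = $191.51
Social Security (OASDI): cap not yet reached, full $1689.00 is subject → $1689.00 × 0.072 = $121.61
Medicare: $1689.00 × 0.0275 = $46.45
Total deductions = $98.47 + $117.39 + $7.37 + $191.51 + $121.61 + $46.45 = $582.80
Net pay = $1689.00 − $582.80 = $1106.20

$1106.20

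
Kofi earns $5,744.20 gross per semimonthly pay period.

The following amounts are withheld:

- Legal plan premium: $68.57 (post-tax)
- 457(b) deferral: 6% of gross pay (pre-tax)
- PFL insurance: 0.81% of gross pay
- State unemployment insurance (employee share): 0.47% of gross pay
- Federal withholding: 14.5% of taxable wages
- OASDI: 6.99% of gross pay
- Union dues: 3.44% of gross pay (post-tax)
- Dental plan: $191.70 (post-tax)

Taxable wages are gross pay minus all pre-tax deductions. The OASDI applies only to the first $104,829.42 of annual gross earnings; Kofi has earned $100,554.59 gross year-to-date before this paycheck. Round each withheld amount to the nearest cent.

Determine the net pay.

457(b) deferral: $5,744.20 × 0.06 = $344.65
Taxable wages = $5,744.20 − $344.65 = $5,399.55
Federal withholding: $5,399.55 × 0.145 = $782.93
State unemployment insurance (employee share): $5,744.20 × 0.0047 = $27.00
OASDI: only $104,829.42 − $100,554.59 = $4,274.83 of this check is subject → $4,274.83 × 0.0699 = $298.81
PFL insurance: $5,744.20 × 0.0081 = $46.53
Legal plan premium: $68.57
Union dues: $5,744.20 × 0.0344 = $197.60
Dental plan: $191.70
Total deductions = $344.65 + $782.93 + $27.00 + $298.81 + $46.53 + $68.57 + $197.60 + $191.70 = $1,957.79
Net pay = $5,744.20 − $1,957.79 = $3,786.41

$3,786.41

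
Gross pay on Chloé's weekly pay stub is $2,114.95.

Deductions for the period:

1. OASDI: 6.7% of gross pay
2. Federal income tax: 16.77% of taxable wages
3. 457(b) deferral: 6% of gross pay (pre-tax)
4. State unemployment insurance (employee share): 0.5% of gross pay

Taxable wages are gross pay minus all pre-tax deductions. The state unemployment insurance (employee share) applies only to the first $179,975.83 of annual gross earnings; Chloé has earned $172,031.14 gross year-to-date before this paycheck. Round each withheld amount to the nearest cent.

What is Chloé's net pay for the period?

457(b) deferral: $2,114.95 × 0.06 = $126.90
Taxable wages = $2,114.95 − $126.90 = $1,988.05
Federal income tax: $1,988.05 × 0.1677 = $333.40
State unemployment insurance (employee share): cap not yet reached, full $2,114.95 is subject → $2,114.95 × 0.005 = $10.57
OASDI: $2,114.95 × 0.067 = $141.70
Total deductions = $126.90 + $333.40 + $10.57 + $141.70 = $612.57
Net pay = $2,114.95 − $612.57 = $1,502.38

$1,502.38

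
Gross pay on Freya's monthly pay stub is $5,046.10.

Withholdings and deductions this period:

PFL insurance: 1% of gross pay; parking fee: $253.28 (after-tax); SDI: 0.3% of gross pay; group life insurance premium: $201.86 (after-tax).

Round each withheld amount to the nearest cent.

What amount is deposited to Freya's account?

$4,525.36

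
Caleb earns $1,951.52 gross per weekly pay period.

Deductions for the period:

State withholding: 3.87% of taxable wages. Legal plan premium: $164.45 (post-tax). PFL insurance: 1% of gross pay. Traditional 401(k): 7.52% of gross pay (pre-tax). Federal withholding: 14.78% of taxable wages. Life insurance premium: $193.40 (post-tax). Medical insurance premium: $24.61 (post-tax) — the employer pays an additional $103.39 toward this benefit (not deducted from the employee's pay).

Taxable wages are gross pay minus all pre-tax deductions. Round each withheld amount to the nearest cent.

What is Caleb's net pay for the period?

Traditional 401(k): $1,951.52 × 0.0752 = $146.75
Taxable wages = $1,951.52 − $146.75 = $1,804.77
Federal withholding: $1,804.77 × 0.1478 = $266.75
State withholding: $1,804.77 × 0.0387 = $69.84
PFL insurance: $1,951.52 × 0.01 = $19.52
Life insurance premium: $193.40
Medical insurance premium: $24.61
Legal plan premium: $164.45
(Employer's $103.39 toward medical insurance premium is not withheld from the employee.)
Total deductions = $146.75 + $266.75 + $69.84 + $19.52 + $193.40 + $24.61 + $164.45 = $885.32
Net pay = $1,951.52 − $885.32 = $1,066.20

$1,066.20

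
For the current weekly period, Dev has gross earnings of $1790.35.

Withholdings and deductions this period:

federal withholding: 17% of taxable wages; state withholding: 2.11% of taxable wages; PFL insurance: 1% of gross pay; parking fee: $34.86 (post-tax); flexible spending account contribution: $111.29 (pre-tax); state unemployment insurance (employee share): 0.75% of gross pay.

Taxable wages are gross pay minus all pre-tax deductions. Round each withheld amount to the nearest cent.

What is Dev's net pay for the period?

Flexible spending account contribution: $111.29
Taxable wages = $1790.35 − $111.29 = $1679.06
State withholding: $1679.06 × 0.0211 = $35.43
Federal withholding: $1679.06 × 0.17 = $285.44
PFL insurance: $1790.35 × 0.01 = $17.90
State unemployment insurance (employee share): $1790.35 × 0.0075 = $13.43
Parking fee: $34.86
Total deductions = $111.29 + $35.43 + $285.44 + $17.90 + $13.43 + $34.86 = $498.35
Net pay = $1790.35 − $498.35 = $1292.00

$1292.00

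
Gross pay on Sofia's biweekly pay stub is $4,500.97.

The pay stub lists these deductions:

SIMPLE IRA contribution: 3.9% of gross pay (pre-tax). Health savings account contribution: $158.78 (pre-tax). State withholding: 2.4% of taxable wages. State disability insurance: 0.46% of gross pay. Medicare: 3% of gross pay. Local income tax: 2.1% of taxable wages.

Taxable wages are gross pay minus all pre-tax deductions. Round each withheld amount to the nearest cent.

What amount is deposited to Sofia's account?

Health savings account contribution: $158.78
SIMPLE IRA contribution: $4,500.97 × 0.039 = $175.54
Pre-tax total = $158.78 + $175.54 = $334.32
Taxable wages = $4,500.97 − $334.32 = $4,166.65
State withholding: $4,166.65 × 0.024 = $100.00
Local income tax: $4,166.65 × 0.021 = $87.50
Medicare: $4,500.97 × 0.03 = $135.03
State disability insurance: $4,500.97 × 0.0046 = $20.70
Total deductions = $158.78 + $175.54 + $100.00 + $87.50 + $135.03 + $20.70 = $677.55
Net pay = $4,500.97 − $677.55 = $3,823.42

$3,823.42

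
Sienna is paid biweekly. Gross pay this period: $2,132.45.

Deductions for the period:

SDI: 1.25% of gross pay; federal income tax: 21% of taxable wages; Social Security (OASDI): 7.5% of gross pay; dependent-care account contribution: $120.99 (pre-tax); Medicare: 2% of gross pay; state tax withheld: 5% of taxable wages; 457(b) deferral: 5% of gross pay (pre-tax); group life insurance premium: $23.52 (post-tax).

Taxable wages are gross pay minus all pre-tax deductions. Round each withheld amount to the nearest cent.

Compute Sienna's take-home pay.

Dependent-care account contribution: $120.99
457(b) deferral: $2,132.45 × 0.05 = $106.62
Pre-tax total = $120.99 + $106.62 = $227.61
Taxable wages = $2,132.45 − $227.61 = $1,904.84
State tax withheld: $1,904.84 × 0.05 = $95.24
Federal income tax: $1,904.84 × 0.21 = $400.02
Medicare: $2,132.45 × 0.02 = $42.65
Social Security (OASDI): $2,132.45 × 0.075 = $159.93
SDI: $2,132.45 × 0.0125 = $26.66
Group life insurance premium: $23.52
Total deductions = $120.99 + $106.62 + $95.24 + $400.02 + $42.65 + $159.93 + $26.66 + $23.52 = $975.63
Net pay = $2,132.45 − $975.63 = $1,156.82

$1,156.82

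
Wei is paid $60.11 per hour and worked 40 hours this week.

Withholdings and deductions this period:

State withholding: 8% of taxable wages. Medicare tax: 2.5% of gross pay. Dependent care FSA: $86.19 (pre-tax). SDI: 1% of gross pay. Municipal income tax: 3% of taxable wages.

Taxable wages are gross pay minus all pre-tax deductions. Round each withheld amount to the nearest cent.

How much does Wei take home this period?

$1,979.05

Gross pay: 40 × $60.11 = $2,404.40
Dependent care FSA: $86.19
Taxable wages = $2,404.40 − $86.19 = $2,318.21
Municipal income tax: $2,318.21 × 0.03 = $69.55
State withholding: $2,318.21 × 0.08 = $185.46
SDI: $2,404.40 × 0.01 = $24.04
Medicare tax: $2,404.40 × 0.025 = $60.11
Total deductions = $86.19 + $69.55 + $185.46 + $24.04 + $60.11 = $425.35
Net pay = $2,404.40 − $425.35 = $1,979.05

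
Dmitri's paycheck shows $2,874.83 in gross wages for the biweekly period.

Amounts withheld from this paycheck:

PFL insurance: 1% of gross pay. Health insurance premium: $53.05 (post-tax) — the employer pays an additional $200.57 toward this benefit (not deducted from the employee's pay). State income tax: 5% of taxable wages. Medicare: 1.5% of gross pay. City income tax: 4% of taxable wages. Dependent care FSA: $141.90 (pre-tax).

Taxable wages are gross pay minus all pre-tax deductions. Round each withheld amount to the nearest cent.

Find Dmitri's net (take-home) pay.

Dependent care FSA: $141.90
Taxable wages = $2,874.83 − $141.90 = $2,732.93
State income tax: $2,732.93 × 0.05 = $136.65
City income tax: $2,732.93 × 0.04 = $109.32
Medicare: $2,874.83 × 0.015 = $43.12
PFL insurance: $2,874.83 × 0.01 = $28.75
Health insurance premium: $53.05
(Employer's $200.57 toward health insurance premium is not withheld from the employee.)
Total deductions = $141.90 + $136.65 + $109.32 + $43.12 + $28.75 + $53.05 = $512.79
Net pay = $2,874.83 − $512.79 = $2,362.04

$2,362.04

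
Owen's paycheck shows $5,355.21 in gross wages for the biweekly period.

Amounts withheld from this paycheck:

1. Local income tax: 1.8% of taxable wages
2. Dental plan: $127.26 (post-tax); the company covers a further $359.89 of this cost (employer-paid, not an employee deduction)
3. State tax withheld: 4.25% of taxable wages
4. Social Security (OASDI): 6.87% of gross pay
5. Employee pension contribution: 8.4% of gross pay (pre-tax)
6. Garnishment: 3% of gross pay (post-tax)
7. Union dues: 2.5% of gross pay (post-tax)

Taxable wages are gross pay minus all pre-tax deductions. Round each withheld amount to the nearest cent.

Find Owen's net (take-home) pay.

$3,818.89

Employee pension contribution: $5,355.21 × 0.084 = $449.84
Taxable wages = $5,355.21 − $449.84 = $4,905.37
State tax withheld: $4,905.37 × 0.0425 = $208.48
Local income tax: $4,905.37 × 0.018 = $88.30
Social Security (OASDI): $5,355.21 × 0.0687 = $367.90
Union dues: $5,355.21 × 0.025 = $133.88
Garnishment: $5,355.21 × 0.03 = $160.66
Dental plan: $127.26
(Employer's $359.89 toward dental plan is not withheld from the employee.)
Total deductions = $449.84 + $208.48 + $88.30 + $367.90 + $133.88 + $160.66 + $127.26 = $1,536.32
Net pay = $5,355.21 − $1,536.32 = $3,818.89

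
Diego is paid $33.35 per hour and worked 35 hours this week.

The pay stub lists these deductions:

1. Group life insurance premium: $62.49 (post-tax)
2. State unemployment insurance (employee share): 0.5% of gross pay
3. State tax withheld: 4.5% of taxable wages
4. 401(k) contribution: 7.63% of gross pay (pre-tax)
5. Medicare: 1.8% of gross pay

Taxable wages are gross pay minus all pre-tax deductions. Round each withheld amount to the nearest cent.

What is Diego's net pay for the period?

$940.33

Gross pay: 35 × $33.35 = $1167.25
401(k) contribution: $1167.25 × 0.0763 = $89.06
Taxable wages = $1167.25 − $89.06 = $1078.19
State tax withheld: $1078.19 × 0.045 = $48.52
State unemployment insurance (employee share): $1167.25 × 0.005 = $5.84
Medicare: $1167.25 × 0.018 = $21.01
Group life insurance premium: $62.49
Total deductions = $89.06 + $48.52 + $5.84 + $21.01 + $62.49 = $226.92
Net pay = $1167.25 − $226.92 = $940.33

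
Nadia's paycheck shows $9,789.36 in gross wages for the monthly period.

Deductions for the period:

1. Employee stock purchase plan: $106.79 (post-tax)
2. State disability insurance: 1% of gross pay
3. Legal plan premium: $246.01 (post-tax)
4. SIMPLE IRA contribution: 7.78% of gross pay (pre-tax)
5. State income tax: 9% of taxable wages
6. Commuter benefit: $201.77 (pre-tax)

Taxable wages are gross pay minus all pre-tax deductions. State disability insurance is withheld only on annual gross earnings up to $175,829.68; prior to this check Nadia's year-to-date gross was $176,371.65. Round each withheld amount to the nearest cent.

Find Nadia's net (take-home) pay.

SIMPLE IRA contribution: $9,789.36 × 0.0778 = $761.61
Commuter benefit: $201.77
Pre-tax total = $761.61 + $201.77 = $963.38
Taxable wages = $9,789.36 − $963.38 = $8,825.98
State income tax: $8,825.98 × 0.09 = $794.34
State disability insurance: annual cap $175,829.68 already reached (YTD $176,371.65), so $0.00
Employee stock purchase plan: $106.79
Legal plan premium: $246.01
Total deductions = $761.61 + $201.77 + $794.34 + $0.00 + $106.79 + $246.01 = $2,110.52
Net pay = $9,789.36 − $2,110.52 = $7,678.84

$7,678.84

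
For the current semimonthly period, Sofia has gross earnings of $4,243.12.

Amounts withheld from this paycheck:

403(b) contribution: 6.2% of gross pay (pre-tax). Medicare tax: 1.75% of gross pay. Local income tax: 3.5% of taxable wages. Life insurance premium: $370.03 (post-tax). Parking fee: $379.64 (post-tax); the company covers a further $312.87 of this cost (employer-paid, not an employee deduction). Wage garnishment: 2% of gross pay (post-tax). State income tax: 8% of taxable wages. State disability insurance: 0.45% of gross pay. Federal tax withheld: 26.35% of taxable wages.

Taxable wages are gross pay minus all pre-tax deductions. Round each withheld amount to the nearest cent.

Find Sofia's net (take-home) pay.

$1,545.74

403(b) contribution: $4,243.12 × 0.062 = $263.07
Taxable wages = $4,243.12 − $263.07 = $3,980.05
Federal tax withheld: $3,980.05 × 0.2635 = $1,048.74
State income tax: $3,980.05 × 0.08 = $318.40
Local income tax: $3,980.05 × 0.035 = $139.30
Medicare tax: $4,243.12 × 0.0175 = $74.25
State disability insurance: $4,243.12 × 0.0045 = $19.09
Parking fee: $379.64
Life insurance premium: $370.03
Wage garnishment: $4,243.12 × 0.02 = $84.86
(Employer's $312.87 toward parking fee is not withheld from the employee.)
Total deductions = $263.07 + $1,048.74 + $318.40 + $139.30 + $74.25 + $19.09 + $379.64 + $370.03 + $84.86 = $2,697.38
Net pay = $4,243.12 − $2,697.38 = $1,545.74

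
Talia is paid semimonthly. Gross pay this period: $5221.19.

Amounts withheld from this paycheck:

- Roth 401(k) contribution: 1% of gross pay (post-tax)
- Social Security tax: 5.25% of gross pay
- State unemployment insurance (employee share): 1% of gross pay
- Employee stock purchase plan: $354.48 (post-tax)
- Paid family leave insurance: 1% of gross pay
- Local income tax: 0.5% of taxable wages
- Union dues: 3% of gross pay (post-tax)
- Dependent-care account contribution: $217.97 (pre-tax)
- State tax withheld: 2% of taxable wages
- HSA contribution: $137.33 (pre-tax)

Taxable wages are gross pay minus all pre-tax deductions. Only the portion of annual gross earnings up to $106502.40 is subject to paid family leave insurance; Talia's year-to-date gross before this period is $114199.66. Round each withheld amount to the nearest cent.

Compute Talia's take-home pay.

$3854.59

Dependent-care account contribution: $217.97
HSA contribution: $137.33
Pre-tax total = $217.97 + $137.33 = $355.30
Taxable wages = $5221.19 − $355.30 = $4865.89
State tax withheld: $4865.89 × 0.02 = $97.32
Local income tax: $4865.89 × 0.005 = $24.33
Paid family leave insurance: annual cap $106502.40 already reached (YTD $114199.66), so $0.00
State unemployment insurance (employee share): $5221.19 × 0.01 = $52.21
Social Security tax: $5221.19 × 0.0525 = $274.11
Union dues: $5221.19 × 0.03 = $156.64
Employee stock purchase plan: $354.48
Roth 401(k) contribution: $5221.19 × 0.01 = $52.21
Total deductions = $217.97 + $137.33 + $97.32 + $24.33 + $0.00 + $52.21 + $274.11 + $156.64 + $354.48 + $52.21 = $1366.60
Net pay = $5221.19 − $1366.60 = $3854.59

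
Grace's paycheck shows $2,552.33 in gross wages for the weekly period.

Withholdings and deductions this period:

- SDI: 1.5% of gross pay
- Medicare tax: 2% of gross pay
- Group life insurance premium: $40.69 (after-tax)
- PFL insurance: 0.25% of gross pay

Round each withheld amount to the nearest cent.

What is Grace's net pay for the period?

$2,415.93

SDI: $2,552.33 × 0.015 = $38.28
Medicare tax: $2,552.33 × 0.02 = $51.05
PFL insurance: $2,552.33 × 0.0025 = $6.38
Group life insurance premium: $40.69
Total deductions = $38.28 + $51.05 + $6.38 + $40.69 = $136.40
Net pay = $2,552.33 − $136.40 = $2,415.93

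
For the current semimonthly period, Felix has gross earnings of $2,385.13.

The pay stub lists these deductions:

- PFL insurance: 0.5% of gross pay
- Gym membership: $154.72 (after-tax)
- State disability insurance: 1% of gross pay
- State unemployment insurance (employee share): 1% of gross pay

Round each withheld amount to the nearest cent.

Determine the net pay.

$2,170.78

PFL insurance: $2,385.13 × 0.005 = $11.93
State unemployment insurance (employee share): $2,385.13 × 0.01 = $23.85
State disability insurance: $2,385.13 × 0.01 = $23.85
Gym membership: $154.72
Total deductions = $11.93 + $23.85 + $23.85 + $154.72 = $214.35
Net pay = $2,385.13 − $214.35 = $2,170.78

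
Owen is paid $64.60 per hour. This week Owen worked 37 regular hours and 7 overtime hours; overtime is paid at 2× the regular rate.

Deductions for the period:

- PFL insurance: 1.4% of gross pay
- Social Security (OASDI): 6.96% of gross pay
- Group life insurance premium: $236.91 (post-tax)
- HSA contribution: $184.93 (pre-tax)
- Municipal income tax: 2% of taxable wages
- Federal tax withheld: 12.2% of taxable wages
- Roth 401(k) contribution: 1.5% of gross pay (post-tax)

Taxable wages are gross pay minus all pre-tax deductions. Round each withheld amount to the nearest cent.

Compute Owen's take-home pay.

$2,106.35

Regular pay: 37 × $64.60 = $2,390.20
Overtime pay: 7 × $64.60 × 2 = $904.40
Gross pay = $2,390.20 + $904.40 = $3,294.60
HSA contribution: $184.93
Taxable wages = $3,294.60 − $184.93 = $3,109.67
Federal tax withheld: $3,109.67 × 0.122 = $379.38
Municipal income tax: $3,109.67 × 0.02 = $62.19
PFL insurance: $3,294.60 × 0.014 = $46.12
Social Security (OASDI): $3,294.60 × 0.0696 = $229.30
Roth 401(k) contribution: $3,294.60 × 0.015 = $49.42
Group life insurance premium: $236.91
Total deductions = $184.93 + $379.38 + $62.19 + $46.12 + $229.30 + $49.42 + $236.91 = $1,188.25
Net pay = $3,294.60 − $1,188.25 = $2,106.35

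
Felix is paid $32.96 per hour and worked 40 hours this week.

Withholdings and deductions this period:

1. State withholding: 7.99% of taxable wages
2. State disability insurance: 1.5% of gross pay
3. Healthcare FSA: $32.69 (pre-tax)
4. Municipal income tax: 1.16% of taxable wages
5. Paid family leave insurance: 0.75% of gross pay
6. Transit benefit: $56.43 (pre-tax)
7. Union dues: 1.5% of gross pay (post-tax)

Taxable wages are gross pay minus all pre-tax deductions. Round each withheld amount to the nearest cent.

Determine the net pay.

$1,067.35

Gross pay: 40 × $32.96 = $1,318.40
Transit benefit: $56.43
Healthcare FSA: $32.69
Pre-tax total = $56.43 + $32.69 = $89.12
Taxable wages = $1,318.40 − $89.12 = $1,229.28
Municipal income tax: $1,229.28 × 0.0116 = $14.26
State withholding: $1,229.28 × 0.0799 = $98.22
Paid family leave insurance: $1,318.40 × 0.0075 = $9.89
State disability insurance: $1,318.40 × 0.015 = $19.78
Union dues: $1,318.40 × 0.015 = $19.78
Total deductions = $56.43 + $32.69 + $14.26 + $98.22 + $9.89 + $19.78 + $19.78 = $251.05
Net pay = $1,318.40 − $251.05 = $1,067.35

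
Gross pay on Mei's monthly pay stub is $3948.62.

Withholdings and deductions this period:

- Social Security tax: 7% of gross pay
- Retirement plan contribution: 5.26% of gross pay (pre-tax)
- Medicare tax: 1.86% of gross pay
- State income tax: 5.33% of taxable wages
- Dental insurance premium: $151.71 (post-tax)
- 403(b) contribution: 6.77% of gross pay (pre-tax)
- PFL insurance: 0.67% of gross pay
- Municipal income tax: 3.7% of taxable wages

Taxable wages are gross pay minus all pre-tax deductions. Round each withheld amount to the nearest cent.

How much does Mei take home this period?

$2631.93

Retirement plan contribution: $3948.62 × 0.0526 = $207.70
403(b) contribution: $3948.62 × 0.0677 = $267.32
Pre-tax total = $207.70 + $267.32 = $475.02
Taxable wages = $3948.62 − $475.02 = $3473.60
State income tax: $3473.60 × 0.0533 = $185.14
Municipal income tax: $3473.60 × 0.037 = $128.52
Medicare tax: $3948.62 × 0.0186 = $73.44
Social Security tax: $3948.62 × 0.07 = $276.40
PFL insurance: $3948.62 × 0.0067 = $26.46
Dental insurance premium: $151.71
Total deductions = $207.70 + $267.32 + $185.14 + $128.52 + $73.44 + $276.40 + $26.46 + $151.71 = $1316.69
Net pay = $3948.62 − $1316.69 = $2631.93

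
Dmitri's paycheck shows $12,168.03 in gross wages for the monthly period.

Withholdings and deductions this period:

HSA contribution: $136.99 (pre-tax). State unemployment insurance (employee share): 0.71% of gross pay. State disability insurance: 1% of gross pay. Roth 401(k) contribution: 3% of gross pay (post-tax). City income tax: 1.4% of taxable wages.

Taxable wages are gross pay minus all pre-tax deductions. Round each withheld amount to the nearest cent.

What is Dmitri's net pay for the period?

HSA contribution: $136.99
Taxable wages = $12,168.03 − $136.99 = $12,031.04
City income tax: $12,031.04 × 0.014 = $168.43
State unemployment insurance (employee share): $12,168.03 × 0.0071 = $86.39
State disability insurance: $12,168.03 × 0.01 = $121.68
Roth 401(k) contribution: $12,168.03 × 0.03 = $365.04
Total deductions = $136.99 + $168.43 + $86.39 + $121.68 + $365.04 = $878.53
Net pay = $12,168.03 − $878.53 = $11,289.50

$11,289.50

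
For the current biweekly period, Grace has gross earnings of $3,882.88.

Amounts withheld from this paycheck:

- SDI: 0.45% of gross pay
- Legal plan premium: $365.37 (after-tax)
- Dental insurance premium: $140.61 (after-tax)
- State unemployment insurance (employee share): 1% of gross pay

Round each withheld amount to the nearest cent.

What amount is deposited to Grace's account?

$3,320.60

SDI: $3,882.88 × 0.0045 = $17.47
State unemployment insurance (employee share): $3,882.88 × 0.01 = $38.83
Legal plan premium: $365.37
Dental insurance premium: $140.61
Total deductions = $17.47 + $38.83 + $365.37 + $140.61 = $562.28
Net pay = $3,882.88 − $562.28 = $3,320.60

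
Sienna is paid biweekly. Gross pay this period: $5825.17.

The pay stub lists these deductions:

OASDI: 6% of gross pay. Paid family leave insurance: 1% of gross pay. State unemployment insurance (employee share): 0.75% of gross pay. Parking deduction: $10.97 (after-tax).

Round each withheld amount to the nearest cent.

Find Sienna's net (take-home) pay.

OASDI: $5825.17 × 0.06 = $349.51
State unemployment insurance (employee share): $5825.17 × 0.0075 = $43.69
Paid family leave insurance: $5825.17 × 0.01 = $58.25
Parking deduction: $10.97
Total deductions = $349.51 + $43.69 + $58.25 + $10.97 = $462.42
Net pay = $5825.17 − $462.42 = $5362.75

$5362.75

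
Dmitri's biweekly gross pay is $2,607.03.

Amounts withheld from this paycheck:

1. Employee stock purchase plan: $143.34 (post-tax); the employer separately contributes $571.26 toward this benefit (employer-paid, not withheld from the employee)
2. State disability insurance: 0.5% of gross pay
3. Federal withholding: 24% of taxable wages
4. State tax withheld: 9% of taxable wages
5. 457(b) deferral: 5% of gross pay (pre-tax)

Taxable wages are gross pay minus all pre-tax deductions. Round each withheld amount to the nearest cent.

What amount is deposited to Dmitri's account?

$1,503.00

457(b) deferral: $2,607.03 × 0.05 = $130.35
Taxable wages = $2,607.03 − $130.35 = $2,476.68
Federal withholding: $2,476.68 × 0.24 = $594.40
State tax withheld: $2,476.68 × 0.09 = $222.90
State disability insurance: $2,607.03 × 0.005 = $13.04
Employee stock purchase plan: $143.34
(Employer's $571.26 toward employee stock purchase plan is not withheld from the employee.)
Total deductions = $130.35 + $594.40 + $222.90 + $13.04 + $143.34 = $1,104.03
Net pay = $2,607.03 − $1,104.03 = $1,503.00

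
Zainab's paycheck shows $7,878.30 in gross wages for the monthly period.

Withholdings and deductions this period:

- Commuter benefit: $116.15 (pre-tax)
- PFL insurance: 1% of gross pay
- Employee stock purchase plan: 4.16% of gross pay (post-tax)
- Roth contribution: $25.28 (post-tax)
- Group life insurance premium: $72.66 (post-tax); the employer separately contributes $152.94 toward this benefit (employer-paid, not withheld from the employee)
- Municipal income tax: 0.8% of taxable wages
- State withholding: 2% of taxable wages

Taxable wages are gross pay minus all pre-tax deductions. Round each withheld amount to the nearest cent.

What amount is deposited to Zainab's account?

Commuter benefit: $116.15
Taxable wages = $7,878.30 − $116.15 = $7,762.15
Municipal income tax: $7,762.15 × 0.008 = $62.10
State withholding: $7,762.15 × 0.02 = $155.24
PFL insurance: $7,878.30 × 0.01 = $78.78
Roth contribution: $25.28
Employee stock purchase plan: $7,878.30 × 0.0416 = $327.74
Group life insurance premium: $72.66
(Employer's $152.94 toward group life insurance premium is not withheld from the employee.)
Total deductions = $116.15 + $62.10 + $155.24 + $78.78 + $25.28 + $327.74 + $72.66 = $837.95
Net pay = $7,878.30 − $837.95 = $7,040.35

$7,040.35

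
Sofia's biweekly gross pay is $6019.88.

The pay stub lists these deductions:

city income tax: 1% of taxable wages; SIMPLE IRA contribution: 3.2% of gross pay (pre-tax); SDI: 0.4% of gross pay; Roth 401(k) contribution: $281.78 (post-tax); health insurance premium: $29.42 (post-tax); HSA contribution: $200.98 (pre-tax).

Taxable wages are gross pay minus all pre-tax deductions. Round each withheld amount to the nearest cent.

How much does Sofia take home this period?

HSA contribution: $200.98
SIMPLE IRA contribution: $6019.88 × 0.032 = $192.64
Pre-tax total = $200.98 + $192.64 = $393.62
Taxable wages = $6019.88 − $393.62 = $5626.26
City income tax: $5626.26 × 0.01 = $56.26
SDI: $6019.88 × 0.004 = $24.08
Health insurance premium: $29.42
Roth 401(k) contribution: $281.78
Total deductions = $200.98 + $192.64 + $56.26 + $24.08 + $29.42 + $281.78 = $785.16
Net pay = $6019.88 − $785.16 = $5234.72

$5234.72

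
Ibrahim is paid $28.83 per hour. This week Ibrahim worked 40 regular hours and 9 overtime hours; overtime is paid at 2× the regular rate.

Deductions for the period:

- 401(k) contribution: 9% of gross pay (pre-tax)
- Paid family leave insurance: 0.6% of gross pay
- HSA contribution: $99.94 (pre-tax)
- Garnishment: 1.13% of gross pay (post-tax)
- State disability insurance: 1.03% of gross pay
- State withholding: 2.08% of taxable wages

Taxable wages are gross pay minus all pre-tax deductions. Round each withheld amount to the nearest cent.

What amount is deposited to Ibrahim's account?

$1,345.99

Regular pay: 40 × $28.83 = $1,153.20
Overtime pay: 9 × $28.83 × 2 = $518.94
Gross pay = $1,153.20 + $518.94 = $1,672.14
HSA contribution: $99.94
401(k) contribution: $1,672.14 × 0.09 = $150.49
Pre-tax total = $99.94 + $150.49 = $250.43
Taxable wages = $1,672.14 − $250.43 = $1,421.71
State withholding: $1,421.71 × 0.0208 = $29.57
State disability insurance: $1,672.14 × 0.0103 = $17.22
Paid family leave insurance: $1,672.14 × 0.006 = $10.03
Garnishment: $1,672.14 × 0.0113 = $18.90
Total deductions = $99.94 + $150.49 + $29.57 + $17.22 + $10.03 + $18.90 = $326.15
Net pay = $1,672.14 − $326.15 = $1,345.99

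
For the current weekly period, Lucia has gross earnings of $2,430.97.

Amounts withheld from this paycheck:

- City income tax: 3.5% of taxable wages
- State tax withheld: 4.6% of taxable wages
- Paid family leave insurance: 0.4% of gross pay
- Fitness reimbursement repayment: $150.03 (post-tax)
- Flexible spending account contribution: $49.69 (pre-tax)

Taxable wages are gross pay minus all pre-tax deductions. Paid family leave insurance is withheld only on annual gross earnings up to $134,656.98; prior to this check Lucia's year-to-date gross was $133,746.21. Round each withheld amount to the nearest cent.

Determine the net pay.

$2,034.73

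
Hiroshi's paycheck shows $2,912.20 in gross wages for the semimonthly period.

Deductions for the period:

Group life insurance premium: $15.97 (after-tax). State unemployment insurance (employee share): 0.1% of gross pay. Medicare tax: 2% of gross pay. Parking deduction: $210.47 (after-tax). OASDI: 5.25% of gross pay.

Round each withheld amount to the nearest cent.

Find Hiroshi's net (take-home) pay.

OASDI: $2,912.20 × 0.0525 = $152.89
State unemployment insurance (employee share): $2,912.20 × 0.001 = $2.91
Medicare tax: $2,912.20 × 0.02 = $58.24
Parking deduction: $210.47
Group life insurance premium: $15.97
Total deductions = $152.89 + $2.91 + $58.24 + $210.47 + $15.97 = $440.48
Net pay = $2,912.20 − $440.48 = $2,471.72

$2,471.72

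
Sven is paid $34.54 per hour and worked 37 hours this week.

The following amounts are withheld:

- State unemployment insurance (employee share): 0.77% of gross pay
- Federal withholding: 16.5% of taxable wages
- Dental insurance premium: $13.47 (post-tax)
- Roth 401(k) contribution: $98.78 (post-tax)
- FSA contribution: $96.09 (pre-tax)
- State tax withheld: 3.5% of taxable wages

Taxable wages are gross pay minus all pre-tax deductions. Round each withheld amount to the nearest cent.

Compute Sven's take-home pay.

$823.42

Gross pay: 37 × $34.54 = $1,277.98
FSA contribution: $96.09
Taxable wages = $1,277.98 − $96.09 = $1,181.89
State tax withheld: $1,181.89 × 0.035 = $41.37
Federal withholding: $1,181.89 × 0.165 = $195.01
State unemployment insurance (employee share): $1,277.98 × 0.0077 = $9.84
Roth 401(k) contribution: $98.78
Dental insurance premium: $13.47
Total deductions = $96.09 + $41.37 + $195.01 + $9.84 + $98.78 + $13.47 = $454.56
Net pay = $1,277.98 − $454.56 = $823.42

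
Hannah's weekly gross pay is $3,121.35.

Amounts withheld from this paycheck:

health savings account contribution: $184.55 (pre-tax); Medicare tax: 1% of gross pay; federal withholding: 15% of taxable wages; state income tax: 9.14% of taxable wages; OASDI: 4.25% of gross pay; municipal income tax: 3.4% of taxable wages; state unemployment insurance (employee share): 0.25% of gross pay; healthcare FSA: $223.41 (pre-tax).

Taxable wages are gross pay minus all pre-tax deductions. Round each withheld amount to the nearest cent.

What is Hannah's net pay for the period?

$1,794.45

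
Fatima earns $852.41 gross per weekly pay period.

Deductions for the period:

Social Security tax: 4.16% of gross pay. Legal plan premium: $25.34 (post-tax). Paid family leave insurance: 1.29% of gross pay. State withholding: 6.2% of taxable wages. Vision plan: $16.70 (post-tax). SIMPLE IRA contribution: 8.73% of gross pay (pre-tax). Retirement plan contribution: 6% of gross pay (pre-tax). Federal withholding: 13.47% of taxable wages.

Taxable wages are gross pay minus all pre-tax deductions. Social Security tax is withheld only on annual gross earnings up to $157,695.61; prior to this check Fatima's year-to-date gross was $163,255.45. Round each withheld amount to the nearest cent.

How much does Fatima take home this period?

SIMPLE IRA contribution: $852.41 × 0.0873 = $74.42
Retirement plan contribution: $852.41 × 0.06 = $51.14
Pre-tax total = $74.42 + $51.14 = $125.56
Taxable wages = $852.41 − $125.56 = $726.85
Federal withholding: $726.85 × 0.1347 = $97.91
State withholding: $726.85 × 0.062 = $45.06
Social Security tax: annual cap $157,695.61 already reached (YTD $163,255.45), so $0.00
Paid family leave insurance: $852.41 × 0.0129 = $11.00
Vision plan: $16.70
Legal plan premium: $25.34
Total deductions = $74.42 + $51.14 + $97.91 + $45.06 + $0.00 + $11.00 + $16.70 + $25.34 = $321.57
Net pay = $852.41 − $321.57 = $530.84

$530.84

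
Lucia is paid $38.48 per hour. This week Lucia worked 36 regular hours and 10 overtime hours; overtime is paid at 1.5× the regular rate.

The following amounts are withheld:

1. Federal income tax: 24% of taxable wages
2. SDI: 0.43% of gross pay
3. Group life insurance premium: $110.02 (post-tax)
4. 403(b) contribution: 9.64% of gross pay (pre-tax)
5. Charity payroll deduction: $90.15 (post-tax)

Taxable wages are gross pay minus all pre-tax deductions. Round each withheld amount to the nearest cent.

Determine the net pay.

Regular pay: 36 × $38.48 = $1,385.28
Overtime pay: 10 × $38.48 × 1.5 = $577.20
Gross pay = $1,385.28 + $577.20 = $1,962.48
403(b) contribution: $1,962.48 × 0.0964 = $189.18
Taxable wages = $1,962.48 − $189.18 = $1,773.30
Federal income tax: $1,773.30 × 0.24 = $425.59
SDI: $1,962.48 × 0.0043 = $8.44
Charity payroll deduction: $90.15
Group life insurance premium: $110.02
Total deductions = $189.18 + $425.59 + $8.44 + $90.15 + $110.02 = $823.38
Net pay = $1,962.48 − $823.38 = $1,139.10

$1,139.10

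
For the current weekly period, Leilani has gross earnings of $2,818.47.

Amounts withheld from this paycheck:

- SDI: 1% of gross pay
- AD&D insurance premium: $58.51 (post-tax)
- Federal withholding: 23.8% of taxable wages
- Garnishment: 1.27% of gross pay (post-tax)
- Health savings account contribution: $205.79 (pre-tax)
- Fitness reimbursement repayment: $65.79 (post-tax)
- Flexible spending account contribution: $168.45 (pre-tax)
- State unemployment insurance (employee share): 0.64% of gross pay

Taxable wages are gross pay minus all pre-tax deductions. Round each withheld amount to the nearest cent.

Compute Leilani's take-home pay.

Health savings account contribution: $205.79
Flexible spending account contribution: $168.45
Pre-tax total = $205.79 + $168.45 = $374.24
Taxable wages = $2,818.47 − $374.24 = $2,444.23
Federal withholding: $2,444.23 × 0.238 = $581.73
State unemployment insurance (employee share): $2,818.47 × 0.0064 = $18.04
SDI: $2,818.47 × 0.01 = $28.18
AD&D insurance premium: $58.51
Garnishment: $2,818.47 × 0.0127 = $35.79
Fitness reimbursement repayment: $65.79
Total deductions = $205.79 + $168.45 + $581.73 + $18.04 + $28.18 + $58.51 + $35.79 + $65.79 = $1,162.28
Net pay = $2,818.47 − $1,162.28 = $1,656.19

$1,656.19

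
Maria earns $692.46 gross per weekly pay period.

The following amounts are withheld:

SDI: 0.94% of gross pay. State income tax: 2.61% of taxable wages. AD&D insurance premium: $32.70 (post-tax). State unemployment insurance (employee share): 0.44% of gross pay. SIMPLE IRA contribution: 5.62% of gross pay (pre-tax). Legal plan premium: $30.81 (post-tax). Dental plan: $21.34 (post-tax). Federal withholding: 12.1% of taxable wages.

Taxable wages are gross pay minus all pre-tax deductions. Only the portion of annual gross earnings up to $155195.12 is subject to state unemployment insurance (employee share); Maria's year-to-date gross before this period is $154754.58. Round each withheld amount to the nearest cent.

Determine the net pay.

SIMPLE IRA contribution: $692.46 × 0.0562 = $38.92
Taxable wages = $692.46 − $38.92 = $653.54
State income tax: $653.54 × 0.0261 = $17.06
Federal withholding: $653.54 × 0.121 = $79.08
State unemployment insurance (employee share): only $155195.12 − $154754.58 = $440.54 of this check is subject → $440.54 × 0.0044 = $1.94
SDI: $692.46 × 0.0094 = $6.51
AD&D insurance premium: $32.70
Legal plan premium: $30.81
Dental plan: $21.34
Total deductions = $38.92 + $17.06 + $79.08 + $1.94 + $6.51 + $32.70 + $30.81 + $21.34 = $228.36
Net pay = $692.46 − $228.36 = $464.10

$464.10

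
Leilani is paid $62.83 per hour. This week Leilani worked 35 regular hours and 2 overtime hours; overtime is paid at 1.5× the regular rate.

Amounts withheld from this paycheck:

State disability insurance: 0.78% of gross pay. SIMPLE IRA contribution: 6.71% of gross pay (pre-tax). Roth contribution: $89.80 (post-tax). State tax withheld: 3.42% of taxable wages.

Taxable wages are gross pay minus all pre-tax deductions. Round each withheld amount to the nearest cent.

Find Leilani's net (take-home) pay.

$2,042.74

Regular pay: 35 × $62.83 = $2,199.05
Overtime pay: 2 × $62.83 × 1.5 = $188.49
Gross pay = $2,199.05 + $188.49 = $2,387.54
SIMPLE IRA contribution: $2,387.54 × 0.0671 = $160.20
Taxable wages = $2,387.54 − $160.20 = $2,227.34
State tax withheld: $2,227.34 × 0.0342 = $76.18
State disability insurance: $2,387.54 × 0.0078 = $18.62
Roth contribution: $89.80
Total deductions = $160.20 + $76.18 + $18.62 + $89.80 = $344.80
Net pay = $2,387.54 − $344.80 = $2,042.74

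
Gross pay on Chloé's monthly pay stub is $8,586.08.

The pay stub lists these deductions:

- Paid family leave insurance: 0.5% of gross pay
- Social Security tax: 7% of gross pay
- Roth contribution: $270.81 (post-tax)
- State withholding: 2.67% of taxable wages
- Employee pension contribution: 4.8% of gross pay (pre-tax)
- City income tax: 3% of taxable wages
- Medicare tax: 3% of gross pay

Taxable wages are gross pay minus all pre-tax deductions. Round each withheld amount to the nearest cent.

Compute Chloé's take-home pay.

$6,538.14

Employee pension contribution: $8,586.08 × 0.048 = $412.13
Taxable wages = $8,586.08 − $412.13 = $8,173.95
State withholding: $8,173.95 × 0.0267 = $218.24
City income tax: $8,173.95 × 0.03 = $245.22
Medicare tax: $8,586.08 × 0.03 = $257.58
Social Security tax: $8,586.08 × 0.07 = $601.03
Paid family leave insurance: $8,586.08 × 0.005 = $42.93
Roth contribution: $270.81
Total deductions = $412.13 + $218.24 + $245.22 + $257.58 + $601.03 + $42.93 + $270.81 = $2,047.94
Net pay = $8,586.08 − $2,047.94 = $6,538.14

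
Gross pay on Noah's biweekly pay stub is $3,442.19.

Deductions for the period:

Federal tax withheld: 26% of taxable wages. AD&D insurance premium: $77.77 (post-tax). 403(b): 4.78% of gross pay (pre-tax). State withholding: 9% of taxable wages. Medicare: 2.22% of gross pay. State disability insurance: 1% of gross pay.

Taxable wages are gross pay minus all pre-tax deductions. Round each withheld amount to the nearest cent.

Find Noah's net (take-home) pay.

$1,941.86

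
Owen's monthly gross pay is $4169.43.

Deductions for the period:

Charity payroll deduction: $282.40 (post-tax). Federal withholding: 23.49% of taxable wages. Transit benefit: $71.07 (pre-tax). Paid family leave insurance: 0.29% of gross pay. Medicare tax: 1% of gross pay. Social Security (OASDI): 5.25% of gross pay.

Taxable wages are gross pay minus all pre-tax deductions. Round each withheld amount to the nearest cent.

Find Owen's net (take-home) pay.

Transit benefit: $71.07
Taxable wages = $4169.43 − $71.07 = $4098.36
Federal withholding: $4098.36 × 0.2349 = $962.70
Paid family leave insurance: $4169.43 × 0.0029 = $12.09
Social Security (OASDI): $4169.43 × 0.0525 = $218.90
Medicare tax: $4169.43 × 0.01 = $41.69
Charity payroll deduction: $282.40
Total deductions = $71.07 + $962.70 + $12.09 + $218.90 + $41.69 + $282.40 = $1588.85
Net pay = $4169.43 − $1588.85 = $2580.58

$2580.58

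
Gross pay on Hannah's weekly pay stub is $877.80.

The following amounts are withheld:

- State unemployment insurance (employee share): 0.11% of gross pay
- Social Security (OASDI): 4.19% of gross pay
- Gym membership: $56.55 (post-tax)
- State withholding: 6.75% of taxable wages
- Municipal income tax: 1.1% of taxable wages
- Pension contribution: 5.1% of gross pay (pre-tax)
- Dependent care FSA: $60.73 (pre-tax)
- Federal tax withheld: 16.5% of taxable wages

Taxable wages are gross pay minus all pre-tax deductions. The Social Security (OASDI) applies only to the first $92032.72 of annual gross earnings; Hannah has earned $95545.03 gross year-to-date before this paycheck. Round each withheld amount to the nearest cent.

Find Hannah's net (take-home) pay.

$526.72

Pension contribution: $877.80 × 0.051 = $44.77
Dependent care FSA: $60.73
Pre-tax total = $44.77 + $60.73 = $105.50
Taxable wages = $877.80 − $105.50 = $772.30
Federal tax withheld: $772.30 × 0.165 = $127.43
Municipal income tax: $772.30 × 0.011 = $8.50
State withholding: $772.30 × 0.0675 = $52.13
Social Security (OASDI): annual cap $92032.72 already reached (YTD $95545.03), so $0.00
State unemployment insurance (employee share): $877.80 × 0.0011 = $0.97
Gym membership: $56.55
Total deductions = $44.77 + $60.73 + $127.43 + $8.50 + $52.13 + $0.00 + $0.97 + $56.55 = $351.08
Net pay = $877.80 − $351.08 = $526.72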